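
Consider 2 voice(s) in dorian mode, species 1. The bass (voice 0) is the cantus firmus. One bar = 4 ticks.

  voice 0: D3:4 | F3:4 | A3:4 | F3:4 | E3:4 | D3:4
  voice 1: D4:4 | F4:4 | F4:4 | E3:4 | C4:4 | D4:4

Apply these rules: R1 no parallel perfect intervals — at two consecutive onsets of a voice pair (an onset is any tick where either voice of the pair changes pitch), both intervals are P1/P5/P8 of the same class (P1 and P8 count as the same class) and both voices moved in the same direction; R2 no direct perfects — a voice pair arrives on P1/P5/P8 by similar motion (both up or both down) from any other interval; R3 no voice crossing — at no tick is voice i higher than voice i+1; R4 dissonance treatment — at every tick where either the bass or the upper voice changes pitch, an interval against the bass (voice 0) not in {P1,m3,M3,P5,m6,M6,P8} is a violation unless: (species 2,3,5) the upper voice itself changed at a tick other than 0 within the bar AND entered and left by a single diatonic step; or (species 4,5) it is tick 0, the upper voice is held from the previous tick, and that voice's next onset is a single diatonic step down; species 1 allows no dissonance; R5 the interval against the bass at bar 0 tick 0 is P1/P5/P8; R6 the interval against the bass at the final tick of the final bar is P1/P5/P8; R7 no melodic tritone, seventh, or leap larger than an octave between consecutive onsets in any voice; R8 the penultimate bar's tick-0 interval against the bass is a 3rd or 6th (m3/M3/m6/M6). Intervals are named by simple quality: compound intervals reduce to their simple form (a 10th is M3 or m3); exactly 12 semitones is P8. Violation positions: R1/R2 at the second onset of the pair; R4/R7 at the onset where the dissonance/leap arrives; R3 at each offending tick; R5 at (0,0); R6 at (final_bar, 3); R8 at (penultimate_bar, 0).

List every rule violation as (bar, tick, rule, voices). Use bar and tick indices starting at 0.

(1, 0, R1, (0, 1))
(3, 0, R3, (0, 1))
(3, 0, R4, (0, 1))
(3, 0, R7, (1,))
(3, 1, R3, (0, 1))
(3, 2, R3, (0, 1))
(3, 3, R3, (0, 1))

bar 0: v0=D3 v1=D4 downbeat P8
bar 1: v0=F3 v1=F4 downbeat P8
bar 2: v0=A3 v1=F4 downbeat m6
bar 3: v0=F3 v1=E3 downbeat m2
bar 4: v0=E3 v1=C4 downbeat m6
bar 5: v0=D3 v1=D4 downbeat P8
  -> R1 @ bar 1 tick 0 v(0, 1): D3/D4 P8 -> F3/F4 P8 similar
  -> R3 @ bar 3 tick 0 v(0, 1): F3 above E3
  -> R4 @ bar 3 tick 0 v(0, 1): F3/E3 m2 untreated
  -> R7 @ bar 3 tick 0 v(1,): F4->E3 leap 13st
  -> R3 @ bar 3 tick 1 v(0, 1): F3 above E3
  -> R3 @ bar 3 tick 2 v(0, 1): F3 above E3
  -> R3 @ bar 3 tick 3 v(0, 1): F3 above E3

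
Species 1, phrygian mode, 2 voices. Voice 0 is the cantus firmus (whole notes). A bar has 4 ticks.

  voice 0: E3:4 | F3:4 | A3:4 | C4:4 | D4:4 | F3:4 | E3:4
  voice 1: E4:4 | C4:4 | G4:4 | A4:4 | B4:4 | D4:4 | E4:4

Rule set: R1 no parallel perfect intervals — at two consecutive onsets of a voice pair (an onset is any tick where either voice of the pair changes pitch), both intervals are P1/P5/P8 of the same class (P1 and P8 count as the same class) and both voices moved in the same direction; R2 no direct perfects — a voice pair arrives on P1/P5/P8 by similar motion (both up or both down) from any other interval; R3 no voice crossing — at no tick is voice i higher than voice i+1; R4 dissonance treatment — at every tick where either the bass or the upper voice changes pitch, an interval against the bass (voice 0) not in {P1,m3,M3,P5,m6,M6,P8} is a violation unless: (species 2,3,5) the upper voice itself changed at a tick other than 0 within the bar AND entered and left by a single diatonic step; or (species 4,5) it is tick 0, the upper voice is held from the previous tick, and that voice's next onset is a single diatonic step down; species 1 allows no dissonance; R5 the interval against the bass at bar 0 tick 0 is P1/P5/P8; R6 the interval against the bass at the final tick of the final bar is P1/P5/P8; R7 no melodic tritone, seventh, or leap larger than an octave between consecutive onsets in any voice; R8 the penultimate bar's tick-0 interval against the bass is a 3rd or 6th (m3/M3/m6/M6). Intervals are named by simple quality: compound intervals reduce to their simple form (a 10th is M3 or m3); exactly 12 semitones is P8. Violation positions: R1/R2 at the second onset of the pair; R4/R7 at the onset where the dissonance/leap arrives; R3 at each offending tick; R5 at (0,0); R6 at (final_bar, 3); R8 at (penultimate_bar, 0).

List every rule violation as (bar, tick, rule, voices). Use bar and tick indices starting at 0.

bar 0: v0=E3 v1=E4 downbeat P8
bar 1: v0=F3 v1=C4 downbeat P5
bar 2: v0=A3 v1=G4 downbeat m7
bar 3: v0=C4 v1=A4 downbeat M6
bar 4: v0=D4 v1=B4 downbeat M6
bar 5: v0=F3 v1=D4 downbeat M6
bar 6: v0=E3 v1=E4 downbeat P8
  -> R4 @ bar 2 tick 0 v(0, 1): A3/G4 m7 untreated

(2, 0, R4, (0, 1))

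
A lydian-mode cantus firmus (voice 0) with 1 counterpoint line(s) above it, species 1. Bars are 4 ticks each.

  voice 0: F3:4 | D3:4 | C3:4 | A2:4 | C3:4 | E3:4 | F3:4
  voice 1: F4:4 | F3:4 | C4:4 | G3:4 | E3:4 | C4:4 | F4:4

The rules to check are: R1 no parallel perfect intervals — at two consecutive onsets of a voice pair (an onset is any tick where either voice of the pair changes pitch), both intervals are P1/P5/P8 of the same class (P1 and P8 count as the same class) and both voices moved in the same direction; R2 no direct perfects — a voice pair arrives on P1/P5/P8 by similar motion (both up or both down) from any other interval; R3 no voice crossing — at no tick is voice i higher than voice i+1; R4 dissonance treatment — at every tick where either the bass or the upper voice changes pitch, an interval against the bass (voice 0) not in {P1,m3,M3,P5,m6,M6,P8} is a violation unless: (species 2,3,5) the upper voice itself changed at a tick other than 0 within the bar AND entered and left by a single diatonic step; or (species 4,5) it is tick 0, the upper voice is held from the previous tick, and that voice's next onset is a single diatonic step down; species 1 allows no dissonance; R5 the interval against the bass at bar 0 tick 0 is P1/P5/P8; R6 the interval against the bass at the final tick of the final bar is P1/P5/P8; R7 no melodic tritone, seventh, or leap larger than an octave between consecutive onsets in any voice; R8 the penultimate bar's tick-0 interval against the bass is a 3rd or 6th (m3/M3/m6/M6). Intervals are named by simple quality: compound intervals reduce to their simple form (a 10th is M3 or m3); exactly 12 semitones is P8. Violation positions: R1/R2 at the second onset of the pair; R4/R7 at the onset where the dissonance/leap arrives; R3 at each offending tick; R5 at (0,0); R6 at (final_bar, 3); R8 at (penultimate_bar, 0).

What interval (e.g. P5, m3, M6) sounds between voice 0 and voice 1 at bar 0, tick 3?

voice 0=F3 voice 1=F4 -> P8

P8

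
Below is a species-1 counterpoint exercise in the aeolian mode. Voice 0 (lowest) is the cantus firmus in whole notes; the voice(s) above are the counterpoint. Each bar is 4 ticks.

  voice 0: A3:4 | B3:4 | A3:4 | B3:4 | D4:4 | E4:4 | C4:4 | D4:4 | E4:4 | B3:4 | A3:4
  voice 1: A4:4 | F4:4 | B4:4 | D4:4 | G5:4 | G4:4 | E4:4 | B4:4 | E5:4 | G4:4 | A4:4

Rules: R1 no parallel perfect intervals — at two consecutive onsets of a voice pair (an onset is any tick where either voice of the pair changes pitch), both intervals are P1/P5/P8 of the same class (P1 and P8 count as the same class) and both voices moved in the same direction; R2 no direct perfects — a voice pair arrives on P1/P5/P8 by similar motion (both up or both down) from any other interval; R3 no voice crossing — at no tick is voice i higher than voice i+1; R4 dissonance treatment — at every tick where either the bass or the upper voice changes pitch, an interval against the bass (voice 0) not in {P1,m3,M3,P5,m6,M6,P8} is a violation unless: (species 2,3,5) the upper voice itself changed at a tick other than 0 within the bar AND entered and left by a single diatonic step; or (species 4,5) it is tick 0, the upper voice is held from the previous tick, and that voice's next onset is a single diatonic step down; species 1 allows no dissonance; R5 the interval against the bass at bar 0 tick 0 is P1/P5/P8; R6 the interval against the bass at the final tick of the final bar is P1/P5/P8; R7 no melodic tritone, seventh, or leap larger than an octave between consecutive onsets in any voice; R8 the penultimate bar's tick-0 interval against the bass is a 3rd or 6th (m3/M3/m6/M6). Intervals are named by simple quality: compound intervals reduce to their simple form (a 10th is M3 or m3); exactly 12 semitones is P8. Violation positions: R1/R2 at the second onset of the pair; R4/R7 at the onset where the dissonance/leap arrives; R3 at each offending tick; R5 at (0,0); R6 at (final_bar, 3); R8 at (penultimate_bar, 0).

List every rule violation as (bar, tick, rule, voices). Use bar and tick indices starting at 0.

(1, 0, R4, (0, 1))
(2, 0, R4, (0, 1))
(2, 0, R7, (1,))
(4, 0, R4, (0, 1))
(4, 0, R7, (1,))
(8, 0, R2, (0, 1))

bar 0: v0=A3 v1=A4 downbeat P8
bar 1: v0=B3 v1=F4 downbeat TT
bar 2: v0=A3 v1=B4 downbeat M2
bar 3: v0=B3 v1=D4 downbeat m3
bar 4: v0=D4 v1=G5 downbeat P4
bar 5: v0=E4 v1=G4 downbeat m3
bar 6: v0=C4 v1=E4 downbeat M3
bar 7: v0=D4 v1=B4 downbeat M6
bar 8: v0=E4 v1=E5 downbeat P8
bar 9: v0=B3 v1=G4 downbeat m6
bar 10: v0=A3 v1=A4 downbeat P8
  -> R4 @ bar 1 tick 0 v(0, 1): B3/F4 TT untreated
  -> R4 @ bar 2 tick 0 v(0, 1): A3/B4 M2 untreated
  -> R7 @ bar 2 tick 0 v(1,): F4->B4 leap 6st
  -> R4 @ bar 4 tick 0 v(0, 1): D4/G5 P4 untreated
  -> R7 @ bar 4 tick 0 v(1,): D4->G5 leap 17st
  -> R2 @ bar 8 tick 0 v(0, 1): D4/B4 M6 -> E4/E5 P8 similar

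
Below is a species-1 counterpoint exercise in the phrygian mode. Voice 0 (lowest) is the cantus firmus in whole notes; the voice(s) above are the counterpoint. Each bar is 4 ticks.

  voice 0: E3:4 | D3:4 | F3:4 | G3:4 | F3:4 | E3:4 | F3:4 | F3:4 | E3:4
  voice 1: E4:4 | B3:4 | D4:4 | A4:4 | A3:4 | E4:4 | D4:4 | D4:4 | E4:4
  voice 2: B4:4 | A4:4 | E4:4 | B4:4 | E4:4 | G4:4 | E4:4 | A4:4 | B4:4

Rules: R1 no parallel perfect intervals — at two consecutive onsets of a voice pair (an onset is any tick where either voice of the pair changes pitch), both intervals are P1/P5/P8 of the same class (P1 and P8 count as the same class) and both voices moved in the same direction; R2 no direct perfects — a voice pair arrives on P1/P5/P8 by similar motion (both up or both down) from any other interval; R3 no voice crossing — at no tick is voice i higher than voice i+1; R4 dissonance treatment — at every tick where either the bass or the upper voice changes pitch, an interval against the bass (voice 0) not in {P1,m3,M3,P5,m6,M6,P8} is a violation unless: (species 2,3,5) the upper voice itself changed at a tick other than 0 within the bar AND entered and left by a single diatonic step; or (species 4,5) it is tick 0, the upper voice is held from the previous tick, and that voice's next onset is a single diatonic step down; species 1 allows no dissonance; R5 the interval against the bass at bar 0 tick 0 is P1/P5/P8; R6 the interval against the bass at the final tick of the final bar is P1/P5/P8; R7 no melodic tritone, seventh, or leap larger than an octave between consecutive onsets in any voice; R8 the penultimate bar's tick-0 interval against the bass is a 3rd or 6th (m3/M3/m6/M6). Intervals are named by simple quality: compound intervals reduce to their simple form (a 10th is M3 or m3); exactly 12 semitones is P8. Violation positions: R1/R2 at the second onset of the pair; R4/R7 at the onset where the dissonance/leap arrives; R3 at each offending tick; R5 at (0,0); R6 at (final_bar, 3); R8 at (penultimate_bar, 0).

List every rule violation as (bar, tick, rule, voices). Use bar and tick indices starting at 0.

bar 0: v0=E3 v1=E4 v2=B4 downbeat P5
bar 1: v0=D3 v1=B3 v2=A4 downbeat P5
bar 2: v0=F3 v1=D4 v2=E4 downbeat M7
bar 3: v0=G3 v1=A4 v2=B4 downbeat M3
bar 4: v0=F3 v1=A3 v2=E4 downbeat M7
bar 5: v0=E3 v1=E4 v2=G4 downbeat m3
bar 6: v0=F3 v1=D4 v2=E4 downbeat M7
bar 7: v0=F3 v1=D4 v2=A4 downbeat M3
bar 8: v0=E3 v1=E4 v2=B4 downbeat P5
  -> R1 @ bar 1 tick 0 v(0, 2): E3/B4 P5 -> D3/A4 P5 similar
  -> R4 @ bar 2 tick 0 v(0, 2): F3/E4 M7 untreated
  -> R4 @ bar 3 tick 0 v(0, 1): G3/A4 M2 untreated
  -> R2 @ bar 4 tick 0 v(1, 2): A4/B4 M2 -> A3/E4 P5 similar
  -> R4 @ bar 4 tick 0 v(0, 2): F3/E4 M7 untreated
  -> R4 @ bar 6 tick 0 v(0, 2): F3/E4 M7 untreated
  -> R1 @ bar 8 tick 0 v(1, 2): D4/A4 P5 -> E4/B4 P5 similar

(1, 0, R1, (0, 2))
(2, 0, R4, (0, 2))
(3, 0, R4, (0, 1))
(4, 0, R2, (1, 2))
(4, 0, R4, (0, 2))
(6, 0, R4, (0, 2))
(8, 0, R1, (1, 2))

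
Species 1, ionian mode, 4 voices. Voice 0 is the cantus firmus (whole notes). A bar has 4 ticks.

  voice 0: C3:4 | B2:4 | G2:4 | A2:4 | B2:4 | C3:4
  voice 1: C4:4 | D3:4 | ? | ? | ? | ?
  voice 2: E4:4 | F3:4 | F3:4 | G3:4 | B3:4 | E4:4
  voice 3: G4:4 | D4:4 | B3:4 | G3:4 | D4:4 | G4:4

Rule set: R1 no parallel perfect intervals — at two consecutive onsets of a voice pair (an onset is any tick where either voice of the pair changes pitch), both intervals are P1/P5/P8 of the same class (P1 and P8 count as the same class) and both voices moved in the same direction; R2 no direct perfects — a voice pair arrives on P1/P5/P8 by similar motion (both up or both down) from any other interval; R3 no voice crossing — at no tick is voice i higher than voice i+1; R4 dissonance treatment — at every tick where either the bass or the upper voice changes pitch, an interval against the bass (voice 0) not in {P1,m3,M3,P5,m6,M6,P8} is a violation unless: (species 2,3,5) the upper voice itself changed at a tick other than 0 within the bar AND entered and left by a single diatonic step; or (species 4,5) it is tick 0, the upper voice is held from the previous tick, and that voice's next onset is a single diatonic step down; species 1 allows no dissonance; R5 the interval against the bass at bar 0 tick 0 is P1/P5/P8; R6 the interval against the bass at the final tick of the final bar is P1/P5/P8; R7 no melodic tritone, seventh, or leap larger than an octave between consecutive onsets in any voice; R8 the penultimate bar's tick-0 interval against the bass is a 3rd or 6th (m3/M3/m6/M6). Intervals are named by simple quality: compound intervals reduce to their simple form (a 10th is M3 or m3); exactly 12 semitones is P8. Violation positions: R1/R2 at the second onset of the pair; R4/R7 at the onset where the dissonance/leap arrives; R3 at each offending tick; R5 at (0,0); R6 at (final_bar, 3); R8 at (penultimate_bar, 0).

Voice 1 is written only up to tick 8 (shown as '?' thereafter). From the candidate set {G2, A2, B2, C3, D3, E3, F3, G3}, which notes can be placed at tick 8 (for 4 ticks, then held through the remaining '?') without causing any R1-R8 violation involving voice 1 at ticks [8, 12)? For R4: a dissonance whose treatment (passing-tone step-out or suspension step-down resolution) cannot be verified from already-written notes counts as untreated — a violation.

{D3, E3}

G2: violates R2
A2: violates R4
B2: violates R1
C3: violates R4
D3: legal
E3: legal
F3: violates R4
G3: violates R3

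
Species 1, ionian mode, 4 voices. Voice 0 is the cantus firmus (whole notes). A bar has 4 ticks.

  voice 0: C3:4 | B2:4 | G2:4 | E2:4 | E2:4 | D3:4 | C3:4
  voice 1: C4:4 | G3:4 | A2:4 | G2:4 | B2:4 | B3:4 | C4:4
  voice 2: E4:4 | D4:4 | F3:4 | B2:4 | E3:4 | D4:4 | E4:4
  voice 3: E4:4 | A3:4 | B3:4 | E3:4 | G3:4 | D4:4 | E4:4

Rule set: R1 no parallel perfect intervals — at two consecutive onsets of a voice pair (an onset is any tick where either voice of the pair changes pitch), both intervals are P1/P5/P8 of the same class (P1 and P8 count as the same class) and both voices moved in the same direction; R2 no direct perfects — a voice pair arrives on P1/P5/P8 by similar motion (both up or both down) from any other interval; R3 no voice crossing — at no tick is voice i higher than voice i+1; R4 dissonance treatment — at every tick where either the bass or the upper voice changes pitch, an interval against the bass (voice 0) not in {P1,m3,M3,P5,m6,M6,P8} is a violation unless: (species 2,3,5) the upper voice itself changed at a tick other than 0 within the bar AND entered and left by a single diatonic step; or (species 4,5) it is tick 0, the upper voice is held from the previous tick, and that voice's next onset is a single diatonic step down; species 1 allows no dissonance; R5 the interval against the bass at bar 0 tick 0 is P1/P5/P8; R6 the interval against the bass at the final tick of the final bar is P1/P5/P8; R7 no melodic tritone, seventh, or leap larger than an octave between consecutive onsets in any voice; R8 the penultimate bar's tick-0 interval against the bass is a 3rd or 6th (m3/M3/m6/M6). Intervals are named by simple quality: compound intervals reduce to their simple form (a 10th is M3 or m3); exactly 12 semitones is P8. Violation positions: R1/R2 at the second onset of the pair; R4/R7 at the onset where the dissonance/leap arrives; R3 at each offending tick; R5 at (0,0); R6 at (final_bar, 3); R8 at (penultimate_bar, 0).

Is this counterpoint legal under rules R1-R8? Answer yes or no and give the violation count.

No (24 violations)

bar 0: v0=C3 v1=C4 v2=E4 v3=E4 (M3)
bar 1: v0=B2 v1=G3 v2=D4 v3=A3 (m7)
bar 2: v0=G2 v1=A2 v2=F3 v3=B3 (M3)
bar 3: v0=E2 v1=G2 v2=B2 v3=E3 (P8)
bar 4: v0=E2 v1=B2 v2=E3 v3=G3 (m3)
bar 5: v0=D3 v1=B3 v2=D4 v3=D4 (P8)
bar 6: v0=C3 v1=C4 v2=E4 v3=E4 (M3)
  R5 @ bar0.0: opens on M3
  R5 @ bar0.0: opens on M3
  R2 @ bar1.0: C4/E4 M3 -> G3/D4 P5 similar
  R3 @ bar1.0: D4 above A3
  R4 @ bar1.0: B2/A3 m7 untreated
  R3 @ bar1.1: D4 above A3
  R3 @ bar1.2: D4 above A3
  R3 @ bar1.3: D4 above A3
  R4 @ bar2.0: G2/A2 M2 untreated
  R4 @ bar2.0: G2/F3 m7 untreated
  R7 @ bar2.0: G3->A2 leap 10st
  R2 @ bar3.0: G2/F3 m7 -> E2/B2 P5 similar
  R2 @ bar3.0: G2/B3 M3 -> E2/E3 P8 similar
  R7 @ bar3.0: F3->B2 leap 6st
  R1 @ bar5.0: E2/E3 P8 -> D3/D4 P8 similar
  R2 @ bar5.0: E2/G3 m3 -> D3/D4 P8 similar
  R2 @ bar5.0: E3/G3 m3 -> D4/D4 P1 similar
  R7 @ bar5.0: E2->D3 leap 10st
  R7 @ bar5.0: E3->D4 leap 10st
  R8 @ bar5.0: penult P8 not 3rd/6th
  R8 @ bar5.0: penult P8 not 3rd/6th
  R1 @ bar6.0: D4/D4 P1 -> E4/E4 P1 similar
  R6 @ bar6.3: closes on M3
  R6 @ bar6.3: closes on M3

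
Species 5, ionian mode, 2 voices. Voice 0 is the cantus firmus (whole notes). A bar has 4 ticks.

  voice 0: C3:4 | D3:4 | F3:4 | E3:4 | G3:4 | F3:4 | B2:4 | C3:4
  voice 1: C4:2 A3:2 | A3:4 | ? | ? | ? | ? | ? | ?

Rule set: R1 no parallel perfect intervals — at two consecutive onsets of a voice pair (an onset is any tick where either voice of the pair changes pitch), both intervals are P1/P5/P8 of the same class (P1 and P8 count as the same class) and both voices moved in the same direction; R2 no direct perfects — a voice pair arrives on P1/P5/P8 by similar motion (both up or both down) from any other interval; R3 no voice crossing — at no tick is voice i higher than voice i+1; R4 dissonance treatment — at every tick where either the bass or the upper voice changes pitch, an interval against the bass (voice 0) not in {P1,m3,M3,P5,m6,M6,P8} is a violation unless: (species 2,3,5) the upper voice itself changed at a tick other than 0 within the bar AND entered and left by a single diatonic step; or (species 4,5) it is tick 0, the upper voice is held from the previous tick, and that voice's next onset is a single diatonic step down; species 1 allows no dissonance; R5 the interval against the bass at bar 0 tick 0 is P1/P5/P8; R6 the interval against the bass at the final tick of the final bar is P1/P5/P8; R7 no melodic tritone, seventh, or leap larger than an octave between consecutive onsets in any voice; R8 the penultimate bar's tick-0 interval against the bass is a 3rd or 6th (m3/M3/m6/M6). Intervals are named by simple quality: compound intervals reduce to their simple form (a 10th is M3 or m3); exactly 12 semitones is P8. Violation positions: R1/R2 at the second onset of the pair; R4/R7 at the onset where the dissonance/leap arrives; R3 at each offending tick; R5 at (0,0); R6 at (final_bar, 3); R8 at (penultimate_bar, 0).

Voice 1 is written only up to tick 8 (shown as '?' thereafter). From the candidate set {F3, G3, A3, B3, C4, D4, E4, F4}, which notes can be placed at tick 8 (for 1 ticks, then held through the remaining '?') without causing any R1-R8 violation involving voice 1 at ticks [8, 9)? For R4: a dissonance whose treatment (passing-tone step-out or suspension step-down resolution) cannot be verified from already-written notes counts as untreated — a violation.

F3: legal
G3: violates R4
A3: legal
B3: violates R4
C4: violates R1
D4: legal
E4: violates R4
F4: violates R2

{A3, D4, F3}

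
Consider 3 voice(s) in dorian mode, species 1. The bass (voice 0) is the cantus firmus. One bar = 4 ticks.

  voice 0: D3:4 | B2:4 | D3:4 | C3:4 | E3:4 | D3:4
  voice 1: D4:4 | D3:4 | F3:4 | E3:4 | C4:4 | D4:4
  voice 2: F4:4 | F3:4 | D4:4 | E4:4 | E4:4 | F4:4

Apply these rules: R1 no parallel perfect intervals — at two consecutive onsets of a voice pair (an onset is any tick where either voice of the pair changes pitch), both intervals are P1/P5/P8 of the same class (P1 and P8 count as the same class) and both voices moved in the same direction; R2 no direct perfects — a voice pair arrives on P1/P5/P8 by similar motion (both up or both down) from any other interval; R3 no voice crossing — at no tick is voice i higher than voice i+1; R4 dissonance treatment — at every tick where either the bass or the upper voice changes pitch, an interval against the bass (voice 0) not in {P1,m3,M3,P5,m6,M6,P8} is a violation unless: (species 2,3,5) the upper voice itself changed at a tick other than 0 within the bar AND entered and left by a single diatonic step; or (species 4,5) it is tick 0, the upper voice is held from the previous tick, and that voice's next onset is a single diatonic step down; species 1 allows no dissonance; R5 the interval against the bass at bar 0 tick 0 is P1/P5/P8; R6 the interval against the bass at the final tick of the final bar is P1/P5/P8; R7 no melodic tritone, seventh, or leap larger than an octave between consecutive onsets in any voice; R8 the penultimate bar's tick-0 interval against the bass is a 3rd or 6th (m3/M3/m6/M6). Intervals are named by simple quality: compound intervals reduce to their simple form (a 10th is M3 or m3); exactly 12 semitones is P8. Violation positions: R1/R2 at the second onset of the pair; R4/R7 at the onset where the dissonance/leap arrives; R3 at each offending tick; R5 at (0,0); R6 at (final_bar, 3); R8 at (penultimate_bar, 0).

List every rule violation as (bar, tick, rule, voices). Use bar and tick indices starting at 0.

(0, 0, R5, (0, 2))
(1, 0, R4, (0, 2))
(2, 0, R2, (0, 2))
(4, 0, R8, (0, 2))
(5, 3, R6, (0, 2))

bar 0: v0=D3 v1=D4 v2=F4 downbeat m3
bar 1: v0=B2 v1=D3 v2=F3 downbeat TT
bar 2: v0=D3 v1=F3 v2=D4 downbeat P8
bar 3: v0=C3 v1=E3 v2=E4 downbeat M3
bar 4: v0=E3 v1=C4 v2=E4 downbeat P8
bar 5: v0=D3 v1=D4 v2=F4 downbeat m3
  -> R5 @ bar 0 tick 0 v(0, 2): opens on m3
  -> R4 @ bar 1 tick 0 v(0, 2): B2/F3 TT untreated
  -> R2 @ bar 2 tick 0 v(0, 2): B2/F3 TT -> D3/D4 P8 similar
  -> R8 @ bar 4 tick 0 v(0, 2): penult P8 not 3rd/6th
  -> R6 @ bar 5 tick 3 v(0, 2): closes on m3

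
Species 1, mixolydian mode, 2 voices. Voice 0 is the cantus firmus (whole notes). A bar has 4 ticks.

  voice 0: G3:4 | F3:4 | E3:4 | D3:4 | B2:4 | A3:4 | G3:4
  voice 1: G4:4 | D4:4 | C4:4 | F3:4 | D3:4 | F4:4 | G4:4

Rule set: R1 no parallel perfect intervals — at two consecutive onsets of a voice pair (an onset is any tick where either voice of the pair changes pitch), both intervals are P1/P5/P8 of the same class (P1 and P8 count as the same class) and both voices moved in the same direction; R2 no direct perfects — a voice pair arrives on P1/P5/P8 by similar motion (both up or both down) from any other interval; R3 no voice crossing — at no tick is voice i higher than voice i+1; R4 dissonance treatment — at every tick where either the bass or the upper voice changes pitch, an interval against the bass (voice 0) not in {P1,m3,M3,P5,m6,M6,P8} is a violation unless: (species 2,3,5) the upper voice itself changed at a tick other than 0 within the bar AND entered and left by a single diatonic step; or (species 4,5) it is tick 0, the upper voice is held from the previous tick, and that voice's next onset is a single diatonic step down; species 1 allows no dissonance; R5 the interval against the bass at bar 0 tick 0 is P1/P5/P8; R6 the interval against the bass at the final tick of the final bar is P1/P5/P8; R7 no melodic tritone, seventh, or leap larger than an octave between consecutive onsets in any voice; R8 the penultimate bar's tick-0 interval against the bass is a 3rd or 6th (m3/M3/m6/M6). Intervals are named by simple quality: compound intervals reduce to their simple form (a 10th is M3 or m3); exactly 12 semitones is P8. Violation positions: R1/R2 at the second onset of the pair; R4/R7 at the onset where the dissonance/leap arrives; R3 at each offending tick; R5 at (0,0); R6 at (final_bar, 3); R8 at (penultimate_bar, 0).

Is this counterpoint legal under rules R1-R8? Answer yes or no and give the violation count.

bar 0: v0=G3 v1=G4 (P8)
bar 1: v0=F3 v1=D4 (M6)
bar 2: v0=E3 v1=C4 (m6)
bar 3: v0=D3 v1=F3 (m3)
bar 4: v0=B2 v1=D3 (m3)
bar 5: v0=A3 v1=F4 (m6)
bar 6: v0=G3 v1=G4 (P8)
  R7 @ bar5.0: B2->A3 leap 10st
  R7 @ bar5.0: D3->F4 leap 15st

No (2 violations)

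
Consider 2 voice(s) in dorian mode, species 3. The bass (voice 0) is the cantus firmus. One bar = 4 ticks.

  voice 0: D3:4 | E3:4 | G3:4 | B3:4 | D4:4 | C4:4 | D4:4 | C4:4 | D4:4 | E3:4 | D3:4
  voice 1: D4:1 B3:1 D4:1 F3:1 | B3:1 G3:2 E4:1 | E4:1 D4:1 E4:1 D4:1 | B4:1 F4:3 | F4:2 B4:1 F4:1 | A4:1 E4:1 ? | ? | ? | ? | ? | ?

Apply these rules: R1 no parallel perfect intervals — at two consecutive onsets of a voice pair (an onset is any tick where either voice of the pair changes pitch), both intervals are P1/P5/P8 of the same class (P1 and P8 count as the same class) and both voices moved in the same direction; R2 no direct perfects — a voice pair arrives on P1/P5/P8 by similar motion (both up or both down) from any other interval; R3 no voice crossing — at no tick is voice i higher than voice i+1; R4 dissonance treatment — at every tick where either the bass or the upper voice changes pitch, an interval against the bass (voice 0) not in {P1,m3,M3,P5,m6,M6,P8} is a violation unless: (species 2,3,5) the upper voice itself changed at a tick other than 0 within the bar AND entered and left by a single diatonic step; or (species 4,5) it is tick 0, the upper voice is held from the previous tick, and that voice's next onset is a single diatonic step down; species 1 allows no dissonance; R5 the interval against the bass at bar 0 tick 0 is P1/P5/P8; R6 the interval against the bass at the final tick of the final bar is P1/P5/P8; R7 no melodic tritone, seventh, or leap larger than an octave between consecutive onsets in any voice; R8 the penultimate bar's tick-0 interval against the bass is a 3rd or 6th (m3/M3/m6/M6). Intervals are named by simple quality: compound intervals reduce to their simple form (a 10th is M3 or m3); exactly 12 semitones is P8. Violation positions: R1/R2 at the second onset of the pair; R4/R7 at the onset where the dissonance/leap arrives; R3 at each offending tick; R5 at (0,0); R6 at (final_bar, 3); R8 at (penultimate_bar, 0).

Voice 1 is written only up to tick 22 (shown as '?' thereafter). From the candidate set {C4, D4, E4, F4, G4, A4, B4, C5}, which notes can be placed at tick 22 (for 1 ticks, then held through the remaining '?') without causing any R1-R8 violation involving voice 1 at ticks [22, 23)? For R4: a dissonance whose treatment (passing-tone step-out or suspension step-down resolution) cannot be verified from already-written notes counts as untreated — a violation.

C4: legal
D4: violates R4
E4: legal
F4: violates R4
G4: legal
A4: legal
B4: violates R4
C5: legal

{A4, C4, C5, E4, G4}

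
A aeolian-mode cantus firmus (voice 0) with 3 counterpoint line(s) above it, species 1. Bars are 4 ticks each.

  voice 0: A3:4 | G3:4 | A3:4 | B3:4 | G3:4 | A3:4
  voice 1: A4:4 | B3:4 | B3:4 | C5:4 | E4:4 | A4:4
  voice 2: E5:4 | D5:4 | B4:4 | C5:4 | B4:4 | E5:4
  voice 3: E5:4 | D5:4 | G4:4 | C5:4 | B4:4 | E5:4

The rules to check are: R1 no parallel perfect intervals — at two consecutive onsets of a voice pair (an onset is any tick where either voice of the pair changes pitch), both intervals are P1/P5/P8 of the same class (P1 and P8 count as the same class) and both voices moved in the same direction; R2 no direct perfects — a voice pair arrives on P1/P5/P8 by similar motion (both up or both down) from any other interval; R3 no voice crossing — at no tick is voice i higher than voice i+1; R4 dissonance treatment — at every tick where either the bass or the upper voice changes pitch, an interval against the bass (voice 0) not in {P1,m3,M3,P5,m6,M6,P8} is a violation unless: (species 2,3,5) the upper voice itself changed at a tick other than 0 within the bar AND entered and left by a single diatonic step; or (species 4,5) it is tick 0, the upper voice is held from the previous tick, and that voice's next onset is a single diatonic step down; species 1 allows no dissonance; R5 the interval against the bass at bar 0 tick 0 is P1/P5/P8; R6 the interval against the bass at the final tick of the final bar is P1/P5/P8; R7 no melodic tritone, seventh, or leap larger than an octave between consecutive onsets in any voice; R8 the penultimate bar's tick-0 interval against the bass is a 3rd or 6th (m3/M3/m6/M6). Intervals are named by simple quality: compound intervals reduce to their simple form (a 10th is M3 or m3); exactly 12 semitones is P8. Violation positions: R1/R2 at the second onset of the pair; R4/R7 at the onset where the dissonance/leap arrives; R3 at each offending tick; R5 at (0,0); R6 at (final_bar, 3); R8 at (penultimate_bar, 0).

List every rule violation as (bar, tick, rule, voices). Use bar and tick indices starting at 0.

bar 0: v0=A3 v1=A4 v2=E5 v3=E5 downbeat P5
bar 1: v0=G3 v1=B3 v2=D5 v3=D5 downbeat P5
bar 2: v0=A3 v1=B3 v2=B4 v3=G4 downbeat m7
bar 3: v0=B3 v1=C5 v2=C5 v3=C5 downbeat m2
bar 4: v0=G3 v1=E4 v2=B4 v3=B4 downbeat M3
bar 5: v0=A3 v1=A4 v2=E5 v3=E5 downbeat P5
  -> R1 @ bar 1 tick 0 v(0, 2): A3/E5 P5 -> G3/D5 P5 similar
  -> R1 @ bar 1 tick 0 v(0, 3): A3/E5 P5 -> G3/D5 P5 similar
  -> R1 @ bar 1 tick 0 v(2, 3): E5/E5 P1 -> D5/D5 P1 similar
  -> R7 @ bar 1 tick 0 v(1,): A4->B3 leap 10st
  -> R3 @ bar 2 tick 0 v(2, 3): B4 above G4
  -> R4 @ bar 2 tick 0 v(0, 1): A3/B3 M2 untreated
  -> R4 @ bar 2 tick 0 v(0, 2): A3/B4 M2 untreated
  -> R4 @ bar 2 tick 0 v(0, 3): A3/G4 m7 untreated
  -> R3 @ bar 2 tick 1 v(2, 3): B4 above G4
  -> R3 @ bar 2 tick 2 v(2, 3): B4 above G4
  -> R3 @ bar 2 tick 3 v(2, 3): B4 above G4
  -> R1 @ bar 3 tick 0 v(1, 2): B3/B4 P8 -> C5/C5 P1 similar
  -> R2 @ bar 3 tick 0 v(1, 3): B3/G4 m6 -> C5/C5 P1 similar
  -> R2 @ bar 3 tick 0 v(2, 3): B4/G4 M3 -> C5/C5 P1 similar
  -> R4 @ bar 3 tick 0 v(0, 1): B3/C5 m2 untreated
  -> R4 @ bar 3 tick 0 v(0, 2): B3/C5 m2 untreated
  -> R4 @ bar 3 tick 0 v(0, 3): B3/C5 m2 untreated
  -> R7 @ bar 3 tick 0 v(1,): B3->C5 leap 13st
  -> R1 @ bar 4 tick 0 v(2, 3): C5/C5 P1 -> B4/B4 P1 similar
  -> R2 @ bar 4 tick 0 v(1, 2): C5/C5 P1 -> E4/B4 P5 similar
  -> R2 @ bar 4 tick 0 v(1, 3): C5/C5 P1 -> E4/B4 P5 similar
  -> R1 @ bar 5 tick 0 v(1, 2): E4/B4 P5 -> A4/E5 P5 similar
  -> R1 @ bar 5 tick 0 v(1, 3): E4/B4 P5 -> A4/E5 P5 similar
  -> R1 @ bar 5 tick 0 v(2, 3): B4/B4 P1 -> E5/E5 P1 similar
  -> R2 @ bar 5 tick 0 v(0, 1): G3/E4 M6 -> A3/A4 P8 similar
  -> R2 @ bar 5 tick 0 v(0, 2): G3/B4 M3 -> A3/E5 P5 similar
  -> R2 @ bar 5 tick 0 v(0, 3): G3/B4 M3 -> A3/E5 P5 similar

(1, 0, R1, (0, 2))
(1, 0, R1, (0, 3))
(1, 0, R1, (2, 3))
(1, 0, R7, (1,))
(2, 0, R3, (2, 3))
(2, 0, R4, (0, 1))
(2, 0, R4, (0, 2))
(2, 0, R4, (0, 3))
(2, 1, R3, (2, 3))
(2, 2, R3, (2, 3))
(2, 3, R3, (2, 3))
(3, 0, R1, (1, 2))
(3, 0, R2, (1, 3))
(3, 0, R2, (2, 3))
(3, 0, R4, (0, 1))
(3, 0, R4, (0, 2))
(3, 0, R4, (0, 3))
(3, 0, R7, (1,))
(4, 0, R1, (2, 3))
(4, 0, R2, (1, 2))
(4, 0, R2, (1, 3))
(5, 0, R1, (1, 2))
(5, 0, R1, (1, 3))
(5, 0, R1, (2, 3))
(5, 0, R2, (0, 1))
(5, 0, R2, (0, 2))
(5, 0, R2, (0, 3))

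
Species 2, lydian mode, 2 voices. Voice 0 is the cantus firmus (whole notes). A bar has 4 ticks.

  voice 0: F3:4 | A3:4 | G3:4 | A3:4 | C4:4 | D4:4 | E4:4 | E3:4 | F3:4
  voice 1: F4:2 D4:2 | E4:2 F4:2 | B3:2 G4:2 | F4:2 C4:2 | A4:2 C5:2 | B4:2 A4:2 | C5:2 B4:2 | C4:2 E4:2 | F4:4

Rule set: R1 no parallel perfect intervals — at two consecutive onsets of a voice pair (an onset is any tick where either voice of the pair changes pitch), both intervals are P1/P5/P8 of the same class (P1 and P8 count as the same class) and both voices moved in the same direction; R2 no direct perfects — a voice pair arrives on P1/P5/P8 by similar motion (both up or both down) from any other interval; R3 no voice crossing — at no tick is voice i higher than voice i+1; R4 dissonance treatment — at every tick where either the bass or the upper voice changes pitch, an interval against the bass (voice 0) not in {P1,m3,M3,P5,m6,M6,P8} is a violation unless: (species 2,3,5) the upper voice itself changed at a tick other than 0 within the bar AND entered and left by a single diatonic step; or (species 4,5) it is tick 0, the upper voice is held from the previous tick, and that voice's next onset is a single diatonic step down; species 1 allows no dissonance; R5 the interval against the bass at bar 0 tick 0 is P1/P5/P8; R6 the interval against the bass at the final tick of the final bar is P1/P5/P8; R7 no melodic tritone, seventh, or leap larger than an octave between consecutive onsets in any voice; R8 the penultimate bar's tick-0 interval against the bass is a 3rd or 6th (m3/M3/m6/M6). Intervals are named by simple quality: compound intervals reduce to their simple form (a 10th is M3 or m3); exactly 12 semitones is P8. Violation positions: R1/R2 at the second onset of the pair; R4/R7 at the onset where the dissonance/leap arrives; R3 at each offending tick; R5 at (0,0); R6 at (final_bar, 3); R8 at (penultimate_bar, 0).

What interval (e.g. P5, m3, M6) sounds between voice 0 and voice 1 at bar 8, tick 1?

voice 0=F3 voice 1=F4 -> P8

P8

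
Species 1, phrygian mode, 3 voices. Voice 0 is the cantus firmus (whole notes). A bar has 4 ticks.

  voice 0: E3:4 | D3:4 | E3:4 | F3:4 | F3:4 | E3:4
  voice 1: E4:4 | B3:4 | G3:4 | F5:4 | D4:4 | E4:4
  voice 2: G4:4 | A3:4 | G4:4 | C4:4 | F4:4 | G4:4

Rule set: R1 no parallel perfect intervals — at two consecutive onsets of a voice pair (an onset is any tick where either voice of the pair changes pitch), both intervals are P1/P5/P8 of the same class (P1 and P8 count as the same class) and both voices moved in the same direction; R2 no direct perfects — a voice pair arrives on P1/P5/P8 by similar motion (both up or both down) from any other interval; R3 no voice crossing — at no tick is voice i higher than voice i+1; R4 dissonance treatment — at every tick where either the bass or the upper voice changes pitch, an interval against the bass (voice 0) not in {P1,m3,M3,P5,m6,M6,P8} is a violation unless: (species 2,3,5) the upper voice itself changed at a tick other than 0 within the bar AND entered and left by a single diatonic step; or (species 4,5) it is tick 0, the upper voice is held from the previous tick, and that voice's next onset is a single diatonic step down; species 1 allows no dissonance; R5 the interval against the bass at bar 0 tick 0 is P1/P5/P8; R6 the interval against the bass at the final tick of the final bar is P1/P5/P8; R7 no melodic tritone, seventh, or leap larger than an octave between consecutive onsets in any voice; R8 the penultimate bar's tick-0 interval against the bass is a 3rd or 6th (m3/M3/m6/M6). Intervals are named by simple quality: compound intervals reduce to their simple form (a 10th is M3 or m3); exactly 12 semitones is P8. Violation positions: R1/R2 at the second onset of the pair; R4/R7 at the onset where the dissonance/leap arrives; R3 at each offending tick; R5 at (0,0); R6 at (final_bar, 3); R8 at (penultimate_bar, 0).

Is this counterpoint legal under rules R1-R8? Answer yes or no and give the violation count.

No (17 violations)

bar 0: v0=E3 v1=E4 v2=G4 (m3)
bar 1: v0=D3 v1=B3 v2=A3 (P5)
bar 2: v0=E3 v1=G3 v2=G4 (m3)
bar 3: v0=F3 v1=F5 v2=C4 (P5)
bar 4: v0=F3 v1=D4 v2=F4 (P8)
bar 5: v0=E3 v1=E4 v2=G4 (m3)
  R5 @ bar0.0: opens on m3
  R2 @ bar1.0: E3/G4 m3 -> D3/A3 P5 similar
  R3 @ bar1.0: B3 above A3
  R7 @ bar1.0: G4->A3 leap 10st
  R3 @ bar1.1: B3 above A3
  R3 @ bar1.2: B3 above A3
  R3 @ bar1.3: B3 above A3
  R7 @ bar2.0: A3->G4 leap 10st
  R2 @ bar3.0: E3/G3 m3 -> F3/F5 P1 similar
  R3 @ bar3.0: F5 above C4
  R7 @ bar3.0: G3->F5 leap 22st
  R3 @ bar3.1: F5 above C4
  R3 @ bar3.2: F5 above C4
  R3 @ bar3.3: F5 above C4
  R7 @ bar4.0: F5->D4 leap 15st
  R8 @ bar4.0: penult P8 not 3rd/6th
  R6 @ bar5.3: closes on m3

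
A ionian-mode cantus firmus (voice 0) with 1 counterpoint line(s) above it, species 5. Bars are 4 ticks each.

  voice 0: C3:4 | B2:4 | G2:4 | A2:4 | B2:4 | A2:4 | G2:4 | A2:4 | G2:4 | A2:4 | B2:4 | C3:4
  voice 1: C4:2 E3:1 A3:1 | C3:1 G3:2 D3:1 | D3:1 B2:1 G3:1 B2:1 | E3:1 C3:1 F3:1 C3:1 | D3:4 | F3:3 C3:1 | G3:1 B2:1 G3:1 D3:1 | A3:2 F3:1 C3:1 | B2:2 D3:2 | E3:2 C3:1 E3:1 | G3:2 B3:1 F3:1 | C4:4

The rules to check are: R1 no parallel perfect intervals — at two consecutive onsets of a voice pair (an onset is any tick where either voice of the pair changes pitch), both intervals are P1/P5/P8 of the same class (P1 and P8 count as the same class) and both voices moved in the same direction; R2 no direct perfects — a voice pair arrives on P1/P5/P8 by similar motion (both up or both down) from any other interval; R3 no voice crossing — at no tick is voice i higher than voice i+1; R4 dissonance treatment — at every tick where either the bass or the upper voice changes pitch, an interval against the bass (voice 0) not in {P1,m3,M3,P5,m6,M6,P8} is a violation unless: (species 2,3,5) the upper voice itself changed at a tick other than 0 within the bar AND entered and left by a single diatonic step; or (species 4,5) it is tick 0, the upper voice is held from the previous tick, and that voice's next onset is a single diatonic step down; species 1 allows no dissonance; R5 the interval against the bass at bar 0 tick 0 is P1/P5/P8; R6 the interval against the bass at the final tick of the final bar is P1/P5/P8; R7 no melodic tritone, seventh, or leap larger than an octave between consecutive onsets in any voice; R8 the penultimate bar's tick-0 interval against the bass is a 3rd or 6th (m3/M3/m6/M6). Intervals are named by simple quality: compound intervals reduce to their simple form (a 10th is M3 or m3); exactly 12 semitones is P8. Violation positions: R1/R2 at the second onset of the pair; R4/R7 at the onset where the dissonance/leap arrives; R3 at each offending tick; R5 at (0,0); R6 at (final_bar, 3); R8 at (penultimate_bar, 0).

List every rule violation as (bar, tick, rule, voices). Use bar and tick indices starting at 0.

(1, 0, R4, (0, 1))
(3, 0, R2, (0, 1))
(7, 0, R2, (0, 1))
(9, 0, R1, (0, 1))
(10, 3, R4, (0, 1))
(10, 3, R7, (1,))
(11, 0, R2, (0, 1))

bar 0: v0=C3 v1=C4 downbeat P8
bar 1: v0=B2 v1=C3 downbeat m2
bar 2: v0=G2 v1=D3 downbeat P5
bar 3: v0=A2 v1=E3 downbeat P5
bar 4: v0=B2 v1=D3 downbeat m3
bar 5: v0=A2 v1=F3 downbeat m6
bar 6: v0=G2 v1=G3 downbeat P8
bar 7: v0=A2 v1=A3 downbeat P8
bar 8: v0=G2 v1=B2 downbeat M3
bar 9: v0=A2 v1=E3 downbeat P5
bar 10: v0=B2 v1=G3 downbeat m6
bar 11: v0=C3 v1=C4 downbeat P8
  -> R4 @ bar 1 tick 0 v(0, 1): B2/C3 m2 untreated
  -> R2 @ bar 3 tick 0 v(0, 1): G2/B2 M3 -> A2/E3 P5 similar
  -> R2 @ bar 7 tick 0 v(0, 1): G2/D3 P5 -> A2/A3 P8 similar
  -> R1 @ bar 9 tick 0 v(0, 1): G2/D3 P5 -> A2/E3 P5 similar
  -> R4 @ bar 10 tick 3 v(0, 1): B2/F3 TT untreated
  -> R7 @ bar 10 tick 3 v(1,): B3->F3 leap 6st
  -> R2 @ bar 11 tick 0 v(0, 1): B2/F3 TT -> C3/C4 P8 similar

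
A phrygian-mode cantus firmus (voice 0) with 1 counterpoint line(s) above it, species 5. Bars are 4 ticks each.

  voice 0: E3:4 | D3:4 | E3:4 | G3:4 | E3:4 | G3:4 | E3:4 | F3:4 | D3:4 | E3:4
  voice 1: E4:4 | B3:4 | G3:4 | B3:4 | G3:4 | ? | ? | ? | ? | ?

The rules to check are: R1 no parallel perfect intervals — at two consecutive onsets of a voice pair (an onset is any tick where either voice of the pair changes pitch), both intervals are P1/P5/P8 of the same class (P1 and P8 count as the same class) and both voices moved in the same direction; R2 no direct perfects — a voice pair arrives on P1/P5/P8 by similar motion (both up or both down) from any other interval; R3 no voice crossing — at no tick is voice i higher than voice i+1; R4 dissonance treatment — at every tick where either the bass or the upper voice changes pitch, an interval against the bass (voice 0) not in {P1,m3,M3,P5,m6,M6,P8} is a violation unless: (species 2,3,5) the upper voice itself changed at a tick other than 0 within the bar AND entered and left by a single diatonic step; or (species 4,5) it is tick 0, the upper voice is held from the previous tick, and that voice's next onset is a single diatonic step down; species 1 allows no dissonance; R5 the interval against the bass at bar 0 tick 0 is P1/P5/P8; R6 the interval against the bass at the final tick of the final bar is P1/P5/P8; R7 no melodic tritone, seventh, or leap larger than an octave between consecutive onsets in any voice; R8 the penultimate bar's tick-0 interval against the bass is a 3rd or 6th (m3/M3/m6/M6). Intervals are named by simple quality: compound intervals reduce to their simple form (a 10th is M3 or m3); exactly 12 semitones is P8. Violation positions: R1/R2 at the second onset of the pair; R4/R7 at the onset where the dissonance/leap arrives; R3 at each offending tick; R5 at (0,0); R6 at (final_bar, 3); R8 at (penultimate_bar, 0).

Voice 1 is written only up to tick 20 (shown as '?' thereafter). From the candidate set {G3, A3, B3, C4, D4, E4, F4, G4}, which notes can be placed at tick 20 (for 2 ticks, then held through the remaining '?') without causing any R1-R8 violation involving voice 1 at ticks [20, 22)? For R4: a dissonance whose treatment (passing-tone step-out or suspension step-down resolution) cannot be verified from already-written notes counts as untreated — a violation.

G3: legal
A3: violates R4
B3: legal
C4: violates R4
D4: violates R2
E4: legal
F4: violates R4,R7
G4: violates R2

{B3, E4, G3}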